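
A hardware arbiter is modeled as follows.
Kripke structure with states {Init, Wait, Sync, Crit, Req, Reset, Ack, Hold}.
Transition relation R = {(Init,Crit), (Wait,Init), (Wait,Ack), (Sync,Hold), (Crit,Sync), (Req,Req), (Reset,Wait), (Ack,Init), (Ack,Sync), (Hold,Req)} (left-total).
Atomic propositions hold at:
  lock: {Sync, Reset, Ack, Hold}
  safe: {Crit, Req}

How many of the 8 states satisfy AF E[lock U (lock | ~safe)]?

7

Sat(~safe) = {Init, Wait, Sync, Reset, Ack, Hold}
Sat(lock | ~safe) = {Init, Wait, Sync, Reset, Ack, Hold}
E[lock U (lock | ~safe)]: least fixpoint, start Z0 = Sat((lock | ~safe)) = {Init, Wait, Sync, Reset, Ack, Hold}, add states in Sat(lock) with some successor in Z. Already a fixed point.
Sat(E[lock U (lock | ~safe)]) = {Init, Wait, Sync, Reset, Ack, Hold}
AF E[lock U (lock | ~safe)]: least fixpoint, start Z0 = {Init, Wait, Sync, Reset, Ack, Hold}, add states with every successor in Z. Z1 = {Init, Wait, Sync, Crit, Reset, Ack, Hold}; fixed.
Sat(AF E[lock U (lock | ~safe)]) = {Init, Wait, Sync, Crit, Reset, Ack, Hold}
|Sat(AF E[lock U (lock | ~safe)])| = |{Init, Wait, Sync, Crit, Reset, Ack, Hold}| = 7.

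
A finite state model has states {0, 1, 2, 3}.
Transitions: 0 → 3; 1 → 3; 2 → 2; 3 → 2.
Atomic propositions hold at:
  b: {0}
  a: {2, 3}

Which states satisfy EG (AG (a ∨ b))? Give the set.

Sat(a ∨ b) = {0, 2, 3}
AG (a ∨ b): greatest fixpoint, start Z0 = {0, 2, 3}, keep only states in Sat with every successor in Z. Already a fixed point.
Sat(AG (a ∨ b)) = {0, 2, 3}
EG (AG (a ∨ b)): greatest fixpoint, start Z0 = {0, 2, 3}, keep only states in Sat with some successor in Z. Already a fixed point.
Sat(EG (AG (a ∨ b))) = {0, 2, 3}

{0, 2, 3}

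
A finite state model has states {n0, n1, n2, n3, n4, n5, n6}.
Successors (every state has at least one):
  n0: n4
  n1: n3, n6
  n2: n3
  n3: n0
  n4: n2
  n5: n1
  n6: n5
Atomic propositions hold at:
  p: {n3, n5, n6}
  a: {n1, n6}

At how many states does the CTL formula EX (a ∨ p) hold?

4

Sat(a ∨ p) = {n1, n3, n5, n6}
Sat(EX (a ∨ p)) = {s : some successor in {n1, n3, n5, n6}} = {n1, n2, n5, n6}
|Sat(EX (a ∨ p))| = |{n1, n2, n5, n6}| = 4.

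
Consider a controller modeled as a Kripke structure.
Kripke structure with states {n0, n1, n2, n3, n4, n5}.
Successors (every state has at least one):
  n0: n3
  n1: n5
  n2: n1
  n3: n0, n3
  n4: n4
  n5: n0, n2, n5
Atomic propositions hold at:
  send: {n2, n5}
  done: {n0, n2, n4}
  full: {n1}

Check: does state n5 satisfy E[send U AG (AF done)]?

AF done: least fixpoint, start Z0 = {n0, n2, n4}, add states with every successor in Z. Already a fixed point.
Sat(AF done) = {n0, n2, n4}
AG (AF done): greatest fixpoint, start Z0 = {n0, n2, n4}, keep only states in Sat with every successor in Z. Z1 = {n4}; fixed.
Sat(AG (AF done)) = {n4}
E[send U AG (AF done)]: least fixpoint, start Z0 = Sat(AG (AF done)) = {n4}, add states in Sat(send) with some successor in Z. Already a fixed point.
Sat(E[send U AG (AF done)]) = {n4}
n5 ∉ Sat(E[send U AG (AF done)]) = {n4}, so the formula does not hold at n5.

No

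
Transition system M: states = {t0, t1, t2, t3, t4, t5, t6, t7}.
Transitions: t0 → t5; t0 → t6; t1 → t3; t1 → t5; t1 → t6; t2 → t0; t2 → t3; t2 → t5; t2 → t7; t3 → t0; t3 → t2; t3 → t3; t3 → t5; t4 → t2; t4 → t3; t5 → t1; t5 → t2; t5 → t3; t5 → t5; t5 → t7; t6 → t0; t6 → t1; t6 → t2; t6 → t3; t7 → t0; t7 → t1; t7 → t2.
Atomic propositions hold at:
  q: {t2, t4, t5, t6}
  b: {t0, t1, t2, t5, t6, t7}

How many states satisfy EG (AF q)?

5

AF q: least fixpoint, start Z0 = {t2, t4, t5, t6}, add states with every successor in Z. Z1 = {t0, t2, t4, t5, t6}; fixed.
Sat(AF q) = {t0, t2, t4, t5, t6}
EG (AF q): greatest fixpoint, start Z0 = {t0, t2, t4, t5, t6}, keep only states in Sat with some successor in Z. Already a fixed point.
Sat(EG (AF q)) = {t0, t2, t4, t5, t6}
|Sat(EG (AF q))| = |{t0, t2, t4, t5, t6}| = 5.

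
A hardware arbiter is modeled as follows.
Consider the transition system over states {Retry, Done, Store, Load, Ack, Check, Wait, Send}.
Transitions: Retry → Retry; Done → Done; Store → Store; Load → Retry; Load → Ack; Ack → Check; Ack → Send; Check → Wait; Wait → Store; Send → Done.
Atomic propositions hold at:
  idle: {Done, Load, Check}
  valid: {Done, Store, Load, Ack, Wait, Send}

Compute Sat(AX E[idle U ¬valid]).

Sat(¬valid) = {Retry, Check}
E[idle U ¬valid]: least fixpoint, start Z0 = Sat(¬valid) = {Retry, Check}, add states in Sat(idle) with some successor in Z. Z1 = {Retry, Load, Check}; fixed.
Sat(E[idle U ¬valid]) = {Retry, Load, Check}
Sat(AX E[idle U ¬valid]) = {s : every successor in {Retry, Load, Check}} = {Retry}

{Retry}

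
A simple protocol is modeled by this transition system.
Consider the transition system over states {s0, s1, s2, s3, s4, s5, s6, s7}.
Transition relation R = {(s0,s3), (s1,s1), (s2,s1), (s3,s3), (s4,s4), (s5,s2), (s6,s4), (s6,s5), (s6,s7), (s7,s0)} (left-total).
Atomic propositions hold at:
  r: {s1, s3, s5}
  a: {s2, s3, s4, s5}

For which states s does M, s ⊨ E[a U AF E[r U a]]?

E[r U a]: least fixpoint, start Z0 = Sat(a) = {s2, s3, s4, s5}, add states in Sat(r) with some successor in Z. Already a fixed point.
Sat(E[r U a]) = {s2, s3, s4, s5}
AF E[r U a]: least fixpoint, start Z0 = {s2, s3, s4, s5}, add states with every successor in Z. Z1 = {s0, s2, s3, s4, s5}; Z2 = {s0, s2, s3, s4, s5, s7}; Z3 = {s0, s2, s3, s4, s5, s6, s7}; fixed.
Sat(AF E[r U a]) = {s0, s2, s3, s4, s5, s6, s7}
E[a U AF E[r U a]]: least fixpoint, start Z0 = Sat(AF E[r U a]) = {s0, s2, s3, s4, s5, s6, s7}, add states in Sat(a) with some successor in Z. Already a fixed point.
Sat(E[a U AF E[r U a]]) = {s0, s2, s3, s4, s5, s6, s7}

{s0, s2, s3, s4, s5, s6, s7}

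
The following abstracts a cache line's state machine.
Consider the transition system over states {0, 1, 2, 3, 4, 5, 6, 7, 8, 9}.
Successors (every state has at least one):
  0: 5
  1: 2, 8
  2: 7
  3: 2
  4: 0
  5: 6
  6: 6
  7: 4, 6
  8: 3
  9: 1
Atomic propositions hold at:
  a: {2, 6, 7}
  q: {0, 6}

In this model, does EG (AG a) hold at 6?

AG a: greatest fixpoint, start Z0 = {2, 6, 7}, keep only states in Sat with every successor in Z. Z1 = {2, 6}; Z2 = {6}; fixed.
Sat(AG a) = {6}
EG (AG a): greatest fixpoint, start Z0 = {6}, keep only states in Sat with some successor in Z. Already a fixed point.
Sat(EG (AG a)) = {6}
6 ∈ Sat(EG (AG a)) = {6}, so the formula holds at 6.

Yes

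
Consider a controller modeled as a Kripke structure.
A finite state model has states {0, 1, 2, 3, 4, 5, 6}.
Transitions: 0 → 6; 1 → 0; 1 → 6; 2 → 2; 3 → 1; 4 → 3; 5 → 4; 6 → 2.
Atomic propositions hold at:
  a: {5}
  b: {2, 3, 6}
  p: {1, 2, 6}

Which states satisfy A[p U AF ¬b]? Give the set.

{0, 1, 3, 4, 5}

Sat(¬b) = {0, 1, 4, 5}
AF ¬b: least fixpoint, start Z0 = {0, 1, 4, 5}, add states with every successor in Z. Z1 = {0, 1, 3, 4, 5}; fixed.
Sat(AF ¬b) = {0, 1, 3, 4, 5}
A[p U AF ¬b]: least fixpoint, start Z0 = Sat(AF ¬b) = {0, 1, 3, 4, 5}, add states in Sat(p) with every successor in Z. Already a fixed point.
Sat(A[p U AF ¬b]) = {0, 1, 3, 4, 5}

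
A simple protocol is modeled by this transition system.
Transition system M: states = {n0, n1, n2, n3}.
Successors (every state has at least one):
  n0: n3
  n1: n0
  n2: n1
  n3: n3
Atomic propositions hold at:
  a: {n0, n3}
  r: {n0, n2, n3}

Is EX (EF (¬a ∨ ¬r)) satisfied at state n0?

Sat(¬a) = {n1, n2}
Sat(¬r) = {n1}
Sat(¬a ∨ ¬r) = {n1, n2}
EF (¬a ∨ ¬r): least fixpoint, start Z0 = {n1, n2}, add states with some successor in Z. Already a fixed point.
Sat(EF (¬a ∨ ¬r)) = {n1, n2}
Sat(EX (EF (¬a ∨ ¬r))) = {s : some successor in {n1, n2}} = {n2}
n0 ∉ Sat(EX (EF (¬a ∨ ¬r))) = {n2}, so the formula does not hold at n0.

No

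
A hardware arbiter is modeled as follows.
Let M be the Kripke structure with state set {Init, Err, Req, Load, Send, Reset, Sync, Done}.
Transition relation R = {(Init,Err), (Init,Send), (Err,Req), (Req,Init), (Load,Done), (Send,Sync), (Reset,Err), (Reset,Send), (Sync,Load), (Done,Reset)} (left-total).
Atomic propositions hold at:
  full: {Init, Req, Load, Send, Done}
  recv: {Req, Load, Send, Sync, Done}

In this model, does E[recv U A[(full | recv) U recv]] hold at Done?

Sat(full | recv) = {Init, Req, Load, Send, Sync, Done}
A[(full | recv) U recv]: least fixpoint, start Z0 = Sat(recv) = {Req, Load, Send, Sync, Done}, add states in Sat(full | recv) with every successor in Z. Already a fixed point.
Sat(A[(full | recv) U recv]) = {Req, Load, Send, Sync, Done}
E[recv U A[(full | recv) U recv]]: least fixpoint, start Z0 = Sat(A[(full | recv) U recv]) = {Req, Load, Send, Sync, Done}, add states in Sat(recv) with some successor in Z. Already a fixed point.
Sat(E[recv U A[(full | recv) U recv]]) = {Req, Load, Send, Sync, Done}
Done ∈ Sat(E[recv U A[(full | recv) U recv]]) = {Req, Load, Send, Sync, Done}, so the formula holds at Done.

Yes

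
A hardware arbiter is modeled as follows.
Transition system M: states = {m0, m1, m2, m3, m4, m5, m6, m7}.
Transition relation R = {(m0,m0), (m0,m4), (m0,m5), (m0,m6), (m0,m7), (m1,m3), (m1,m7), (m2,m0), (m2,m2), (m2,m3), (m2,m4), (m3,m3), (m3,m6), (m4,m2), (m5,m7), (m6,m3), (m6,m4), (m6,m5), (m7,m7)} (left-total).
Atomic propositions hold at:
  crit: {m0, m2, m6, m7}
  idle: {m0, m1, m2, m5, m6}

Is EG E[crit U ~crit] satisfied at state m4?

Yes

Sat(~crit) = {m1, m3, m4, m5}
E[crit U ~crit]: least fixpoint, start Z0 = Sat(~crit) = {m1, m3, m4, m5}, add states in Sat(crit) with some successor in Z. Z1 = {m0, m1, m2, m3, m4, m5, m6}; fixed.
Sat(E[crit U ~crit]) = {m0, m1, m2, m3, m4, m5, m6}
EG E[crit U ~crit]: greatest fixpoint, start Z0 = {m0, m1, m2, m3, m4, m5, m6}, keep only states in Sat with some successor in Z. Z1 = {m0, m1, m2, m3, m4, m6}; fixed.
Sat(EG E[crit U ~crit]) = {m0, m1, m2, m3, m4, m6}
m4 ∈ Sat(EG E[crit U ~crit]) = {m0, m1, m2, m3, m4, m6}, so the formula holds at m4.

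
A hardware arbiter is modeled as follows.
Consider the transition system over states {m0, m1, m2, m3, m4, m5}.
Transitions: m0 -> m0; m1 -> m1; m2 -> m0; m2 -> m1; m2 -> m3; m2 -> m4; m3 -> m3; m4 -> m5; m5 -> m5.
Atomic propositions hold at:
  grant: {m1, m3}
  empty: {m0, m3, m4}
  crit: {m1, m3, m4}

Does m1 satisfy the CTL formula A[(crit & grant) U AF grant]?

Sat(crit & grant) = {m1, m3}
AF grant: least fixpoint, start Z0 = {m1, m3}, add states with every successor in Z. Already a fixed point.
Sat(AF grant) = {m1, m3}
A[(crit & grant) U AF grant]: least fixpoint, start Z0 = Sat(AF grant) = {m1, m3}, add states in Sat(crit & grant) with every successor in Z. Already a fixed point.
Sat(A[(crit & grant) U AF grant]) = {m1, m3}
m1 ∈ Sat(A[(crit & grant) U AF grant]) = {m1, m3}, so the formula holds at m1.

Yes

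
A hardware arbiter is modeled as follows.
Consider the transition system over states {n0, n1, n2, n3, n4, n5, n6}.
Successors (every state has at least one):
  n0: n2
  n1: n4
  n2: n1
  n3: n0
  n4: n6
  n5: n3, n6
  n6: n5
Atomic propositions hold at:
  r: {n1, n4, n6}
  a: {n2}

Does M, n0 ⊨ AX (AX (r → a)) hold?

No

Sat(r → a) = {n0, n2, n3, n5}
Sat(AX (r → a)) = {s : every successor in {n0, n2, n3, n5}} = {n0, n3, n6}
Sat(AX (AX (r → a))) = {s : every successor in {n0, n3, n6}} = {n3, n4, n5}
n0 ∉ Sat(AX (AX (r → a))) = {n3, n4, n5}, so the formula does not hold at n0.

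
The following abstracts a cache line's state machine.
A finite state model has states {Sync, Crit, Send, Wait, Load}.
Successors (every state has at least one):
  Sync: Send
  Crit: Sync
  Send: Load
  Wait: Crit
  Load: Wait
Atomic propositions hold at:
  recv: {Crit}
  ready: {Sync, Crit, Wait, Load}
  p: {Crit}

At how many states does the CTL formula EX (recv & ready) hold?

1

Sat(recv & ready) = {Crit}
Sat(EX (recv & ready)) = {s : some successor in {Crit}} = {Wait}
|Sat(EX (recv & ready))| = |{Wait}| = 1.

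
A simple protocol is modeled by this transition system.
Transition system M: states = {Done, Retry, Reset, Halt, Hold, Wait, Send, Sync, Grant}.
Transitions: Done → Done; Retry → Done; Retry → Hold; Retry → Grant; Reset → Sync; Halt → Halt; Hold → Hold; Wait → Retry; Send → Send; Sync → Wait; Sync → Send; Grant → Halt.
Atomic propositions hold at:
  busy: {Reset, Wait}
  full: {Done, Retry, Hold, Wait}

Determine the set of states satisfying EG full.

EG full: greatest fixpoint, start Z0 = {Done, Retry, Hold, Wait}, keep only states in Sat with some successor in Z. Already a fixed point.
Sat(EG full) = {Done, Retry, Hold, Wait}

{Done, Retry, Hold, Wait}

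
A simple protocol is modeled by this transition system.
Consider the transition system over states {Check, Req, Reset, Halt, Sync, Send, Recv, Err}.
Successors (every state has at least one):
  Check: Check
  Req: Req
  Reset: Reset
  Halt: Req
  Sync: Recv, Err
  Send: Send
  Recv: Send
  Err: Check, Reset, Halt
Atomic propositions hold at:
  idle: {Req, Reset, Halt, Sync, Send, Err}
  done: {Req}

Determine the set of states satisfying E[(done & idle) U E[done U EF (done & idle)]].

Sat(done & idle) = {Req}
EF (done & idle): least fixpoint, start Z0 = {Req}, add states with some successor in Z. Z1 = {Req, Halt}; Z2 = {Req, Halt, Err}; Z3 = {Req, Halt, Sync, Err}; fixed.
Sat(EF (done & idle)) = {Req, Halt, Sync, Err}
E[done U EF (done & idle)]: least fixpoint, start Z0 = Sat(EF (done & idle)) = {Req, Halt, Sync, Err}, add states in Sat(done) with some successor in Z. Already a fixed point.
Sat(E[done U EF (done & idle)]) = {Req, Halt, Sync, Err}
E[(done & idle) U E[done U EF (done & idle)]]: least fixpoint, start Z0 = Sat(E[done U EF (done & idle)]) = {Req, Halt, Sync, Err}, add states in Sat(done & idle) with some successor in Z. Already a fixed point.
Sat(E[(done & idle) U E[done U EF (done & idle)]]) = {Req, Halt, Sync, Err}

{Req, Halt, Sync, Err}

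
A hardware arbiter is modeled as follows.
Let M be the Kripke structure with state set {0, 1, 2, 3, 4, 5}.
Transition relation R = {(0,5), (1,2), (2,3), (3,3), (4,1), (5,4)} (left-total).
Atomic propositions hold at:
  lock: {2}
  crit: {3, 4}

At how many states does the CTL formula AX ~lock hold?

Sat(~lock) = {0, 1, 3, 4, 5}
Sat(AX ~lock) = {s : every successor in {0, 1, 3, 4, 5}} = {0, 2, 3, 4, 5}
|Sat(AX ~lock)| = |{0, 2, 3, 4, 5}| = 5.

5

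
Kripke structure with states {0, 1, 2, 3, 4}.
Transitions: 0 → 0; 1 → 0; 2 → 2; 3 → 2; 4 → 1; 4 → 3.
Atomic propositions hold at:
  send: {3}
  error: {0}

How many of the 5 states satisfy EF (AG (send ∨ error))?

Sat(send ∨ error) = {0, 3}
AG (send ∨ error): greatest fixpoint, start Z0 = {0, 3}, keep only states in Sat with every successor in Z. Z1 = {0}; fixed.
Sat(AG (send ∨ error)) = {0}
EF (AG (send ∨ error)): least fixpoint, start Z0 = {0}, add states with some successor in Z. Z1 = {0, 1}; Z2 = {0, 1, 4}; fixed.
Sat(EF (AG (send ∨ error))) = {0, 1, 4}
|Sat(EF (AG (send ∨ error)))| = |{0, 1, 4}| = 3.

3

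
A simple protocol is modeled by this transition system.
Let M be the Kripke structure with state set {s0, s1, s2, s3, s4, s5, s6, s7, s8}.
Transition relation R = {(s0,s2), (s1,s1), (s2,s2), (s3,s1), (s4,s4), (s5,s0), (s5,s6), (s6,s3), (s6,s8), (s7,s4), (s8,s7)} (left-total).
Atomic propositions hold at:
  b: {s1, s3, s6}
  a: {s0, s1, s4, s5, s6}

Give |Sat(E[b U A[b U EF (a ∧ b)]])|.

4

Sat(a ∧ b) = {s1, s6}
EF (a ∧ b): least fixpoint, start Z0 = {s1, s6}, add states with some successor in Z. Z1 = {s1, s3, s5, s6}; fixed.
Sat(EF (a ∧ b)) = {s1, s3, s5, s6}
A[b U EF (a ∧ b)]: least fixpoint, start Z0 = Sat(EF (a ∧ b)) = {s1, s3, s5, s6}, add states in Sat(b) with every successor in Z. Already a fixed point.
Sat(A[b U EF (a ∧ b)]) = {s1, s3, s5, s6}
E[b U A[b U EF (a ∧ b)]]: least fixpoint, start Z0 = Sat(A[b U EF (a ∧ b)]) = {s1, s3, s5, s6}, add states in Sat(b) with some successor in Z. Already a fixed point.
Sat(E[b U A[b U EF (a ∧ b)]]) = {s1, s3, s5, s6}
|Sat(E[b U A[b U EF (a ∧ b)]])| = |{s1, s3, s5, s6}| = 4.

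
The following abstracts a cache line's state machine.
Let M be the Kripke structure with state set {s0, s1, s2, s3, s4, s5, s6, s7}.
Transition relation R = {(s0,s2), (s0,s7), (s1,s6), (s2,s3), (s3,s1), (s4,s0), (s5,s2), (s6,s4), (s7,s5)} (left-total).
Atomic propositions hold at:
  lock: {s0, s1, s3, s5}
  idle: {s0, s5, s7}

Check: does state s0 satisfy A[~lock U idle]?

Yes

Sat(~lock) = {s2, s4, s6, s7}
A[~lock U idle]: least fixpoint, start Z0 = Sat(idle) = {s0, s5, s7}, add states in Sat(~lock) with every successor in Z. Z1 = {s0, s4, s5, s7}; Z2 = {s0, s4, s5, s6, s7}; fixed.
Sat(A[~lock U idle]) = {s0, s4, s5, s6, s7}
s0 ∈ Sat(A[~lock U idle]) = {s0, s4, s5, s6, s7}, so the formula holds at s0.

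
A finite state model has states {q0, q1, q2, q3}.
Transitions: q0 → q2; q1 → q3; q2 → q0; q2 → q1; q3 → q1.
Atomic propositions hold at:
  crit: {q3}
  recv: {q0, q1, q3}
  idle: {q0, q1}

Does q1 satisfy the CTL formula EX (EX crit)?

Sat(EX crit) = {s : some successor in {q3}} = {q1}
Sat(EX (EX crit)) = {s : some successor in {q1}} = {q2, q3}
q1 ∉ Sat(EX (EX crit)) = {q2, q3}, so the formula does not hold at q1.

No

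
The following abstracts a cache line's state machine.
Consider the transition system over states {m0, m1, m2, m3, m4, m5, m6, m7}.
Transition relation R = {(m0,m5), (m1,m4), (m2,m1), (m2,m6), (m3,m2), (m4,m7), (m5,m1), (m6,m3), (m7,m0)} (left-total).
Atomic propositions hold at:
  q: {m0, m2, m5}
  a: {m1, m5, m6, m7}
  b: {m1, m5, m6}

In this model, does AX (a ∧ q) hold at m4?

No

Sat(a ∧ q) = {m5}
Sat(AX (a ∧ q)) = {s : every successor in {m5}} = {m0}
m4 ∉ Sat(AX (a ∧ q)) = {m0}, so the formula does not hold at m4.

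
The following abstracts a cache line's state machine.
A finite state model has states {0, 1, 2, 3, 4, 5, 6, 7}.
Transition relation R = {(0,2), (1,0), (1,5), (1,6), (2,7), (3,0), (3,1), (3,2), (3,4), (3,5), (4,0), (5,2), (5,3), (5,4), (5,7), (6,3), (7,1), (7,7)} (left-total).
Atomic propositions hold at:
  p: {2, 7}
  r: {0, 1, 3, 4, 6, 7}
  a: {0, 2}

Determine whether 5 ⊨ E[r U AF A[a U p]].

A[a U p]: least fixpoint, start Z0 = Sat(p) = {2, 7}, add states in Sat(a) with every successor in Z. Z1 = {0, 2, 7}; fixed.
Sat(A[a U p]) = {0, 2, 7}
AF A[a U p]: least fixpoint, start Z0 = {0, 2, 7}, add states with every successor in Z. Z1 = {0, 2, 4, 7}; fixed.
Sat(AF A[a U p]) = {0, 2, 4, 7}
E[r U AF A[a U p]]: least fixpoint, start Z0 = Sat(AF A[a U p]) = {0, 2, 4, 7}, add states in Sat(r) with some successor in Z. Z1 = {0, 1, 2, 3, 4, 7}; Z2 = {0, 1, 2, 3, 4, 6, 7}; fixed.
Sat(E[r U AF A[a U p]]) = {0, 1, 2, 3, 4, 6, 7}
5 ∉ Sat(E[r U AF A[a U p]]) = {0, 1, 2, 3, 4, 6, 7}, so the formula does not hold at 5.

No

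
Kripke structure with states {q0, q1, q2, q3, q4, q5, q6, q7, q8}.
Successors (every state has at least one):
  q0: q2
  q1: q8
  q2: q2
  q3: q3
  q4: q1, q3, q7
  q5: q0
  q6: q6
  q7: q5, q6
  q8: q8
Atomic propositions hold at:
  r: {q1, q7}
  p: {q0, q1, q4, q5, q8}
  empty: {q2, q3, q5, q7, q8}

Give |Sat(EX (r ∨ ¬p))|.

6

Sat(¬p) = {q2, q3, q6, q7}
Sat(r ∨ ¬p) = {q1, q2, q3, q6, q7}
Sat(EX (r ∨ ¬p)) = {s : some successor in {q1, q2, q3, q6, q7}} = {q0, q2, q3, q4, q6, q7}
|Sat(EX (r ∨ ¬p))| = |{q0, q2, q3, q4, q6, q7}| = 6.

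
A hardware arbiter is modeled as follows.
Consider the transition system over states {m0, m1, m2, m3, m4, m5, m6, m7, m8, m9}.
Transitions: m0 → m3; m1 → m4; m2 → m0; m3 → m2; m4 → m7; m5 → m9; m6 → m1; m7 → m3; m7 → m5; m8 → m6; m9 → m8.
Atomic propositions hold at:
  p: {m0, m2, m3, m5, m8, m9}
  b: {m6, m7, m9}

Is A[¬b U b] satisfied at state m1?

Yes

Sat(¬b) = {m0, m1, m2, m3, m4, m5, m8}
A[¬b U b]: least fixpoint, start Z0 = Sat(b) = {m6, m7, m9}, add states in Sat(¬b) with every successor in Z. Z1 = {m4, m5, m6, m7, m8, m9}; Z2 = {m1, m4, m5, m6, m7, m8, m9}; fixed.
Sat(A[¬b U b]) = {m1, m4, m5, m6, m7, m8, m9}
m1 ∈ Sat(A[¬b U b]) = {m1, m4, m5, m6, m7, m8, m9}, so the formula holds at m1.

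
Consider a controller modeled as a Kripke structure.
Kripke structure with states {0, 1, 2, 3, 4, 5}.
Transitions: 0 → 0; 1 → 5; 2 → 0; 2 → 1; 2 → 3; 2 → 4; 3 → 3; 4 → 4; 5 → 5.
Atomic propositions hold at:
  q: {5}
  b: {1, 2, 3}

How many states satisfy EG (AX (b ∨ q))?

3

Sat(b ∨ q) = {1, 2, 3, 5}
Sat(AX (b ∨ q)) = {s : every successor in {1, 2, 3, 5}} = {1, 3, 5}
EG (AX (b ∨ q)): greatest fixpoint, start Z0 = {1, 3, 5}, keep only states in Sat with some successor in Z. Already a fixed point.
Sat(EG (AX (b ∨ q))) = {1, 3, 5}
|Sat(EG (AX (b ∨ q)))| = |{1, 3, 5}| = 3.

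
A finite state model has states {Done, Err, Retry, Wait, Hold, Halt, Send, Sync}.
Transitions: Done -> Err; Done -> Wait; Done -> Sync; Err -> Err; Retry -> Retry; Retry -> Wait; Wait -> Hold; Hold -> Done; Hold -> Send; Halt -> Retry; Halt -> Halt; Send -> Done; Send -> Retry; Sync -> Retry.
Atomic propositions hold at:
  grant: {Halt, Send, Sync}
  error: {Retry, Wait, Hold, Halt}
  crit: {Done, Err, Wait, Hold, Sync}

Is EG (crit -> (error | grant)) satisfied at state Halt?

Yes

Sat(error | grant) = {Retry, Wait, Hold, Halt, Send, Sync}
Sat(crit -> (error | grant)) = {Retry, Wait, Hold, Halt, Send, Sync}
EG (crit -> (error | grant)): greatest fixpoint, start Z0 = {Retry, Wait, Hold, Halt, Send, Sync}, keep only states in Sat with some successor in Z. Already a fixed point.
Sat(EG (crit -> (error | grant))) = {Retry, Wait, Hold, Halt, Send, Sync}
Halt ∈ Sat(EG (crit -> (error | grant))) = {Retry, Wait, Hold, Halt, Send, Sync}, so the formula holds at Halt.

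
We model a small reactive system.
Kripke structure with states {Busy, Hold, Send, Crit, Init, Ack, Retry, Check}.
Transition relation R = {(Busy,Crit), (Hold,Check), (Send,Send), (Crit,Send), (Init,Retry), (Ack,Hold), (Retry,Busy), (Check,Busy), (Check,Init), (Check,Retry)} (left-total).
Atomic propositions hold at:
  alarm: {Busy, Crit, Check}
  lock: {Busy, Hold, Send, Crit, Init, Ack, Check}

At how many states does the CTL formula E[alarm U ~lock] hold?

Sat(~lock) = {Retry}
E[alarm U ~lock]: least fixpoint, start Z0 = Sat(~lock) = {Retry}, add states in Sat(alarm) with some successor in Z. Z1 = {Retry, Check}; fixed.
Sat(E[alarm U ~lock]) = {Retry, Check}
|Sat(E[alarm U ~lock])| = |{Retry, Check}| = 2.

2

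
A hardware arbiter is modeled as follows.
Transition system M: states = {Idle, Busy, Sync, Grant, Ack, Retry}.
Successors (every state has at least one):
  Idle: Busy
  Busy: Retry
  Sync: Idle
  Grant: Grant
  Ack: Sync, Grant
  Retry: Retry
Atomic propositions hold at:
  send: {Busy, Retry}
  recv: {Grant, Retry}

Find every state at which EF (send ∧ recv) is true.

{Idle, Busy, Sync, Ack, Retry}

Sat(send ∧ recv) = {Retry}
EF (send ∧ recv): least fixpoint, start Z0 = {Retry}, add states with some successor in Z. Z1 = {Busy, Retry}; Z2 = {Idle, Busy, Retry}; Z3 = {Idle, Busy, Sync, Retry}; Z4 = {Idle, Busy, Sync, Ack, Retry}; fixed.
Sat(EF (send ∧ recv)) = {Idle, Busy, Sync, Ack, Retry}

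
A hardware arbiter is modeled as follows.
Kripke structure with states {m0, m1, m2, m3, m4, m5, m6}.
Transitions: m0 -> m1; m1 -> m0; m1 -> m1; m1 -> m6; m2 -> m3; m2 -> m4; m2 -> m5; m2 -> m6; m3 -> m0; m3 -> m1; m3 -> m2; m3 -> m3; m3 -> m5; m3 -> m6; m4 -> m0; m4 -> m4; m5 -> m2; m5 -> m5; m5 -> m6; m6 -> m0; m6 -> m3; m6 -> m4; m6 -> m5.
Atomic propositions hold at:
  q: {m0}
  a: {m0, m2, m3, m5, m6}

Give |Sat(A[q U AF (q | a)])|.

Sat(q | a) = {m0, m2, m3, m5, m6}
AF (q | a): least fixpoint, start Z0 = {m0, m2, m3, m5, m6}, add states with every successor in Z. Already a fixed point.
Sat(AF (q | a)) = {m0, m2, m3, m5, m6}
A[q U AF (q | a)]: least fixpoint, start Z0 = Sat(AF (q | a)) = {m0, m2, m3, m5, m6}, add states in Sat(q) with every successor in Z. Already a fixed point.
Sat(A[q U AF (q | a)]) = {m0, m2, m3, m5, m6}
|Sat(A[q U AF (q | a)])| = |{m0, m2, m3, m5, m6}| = 5.

5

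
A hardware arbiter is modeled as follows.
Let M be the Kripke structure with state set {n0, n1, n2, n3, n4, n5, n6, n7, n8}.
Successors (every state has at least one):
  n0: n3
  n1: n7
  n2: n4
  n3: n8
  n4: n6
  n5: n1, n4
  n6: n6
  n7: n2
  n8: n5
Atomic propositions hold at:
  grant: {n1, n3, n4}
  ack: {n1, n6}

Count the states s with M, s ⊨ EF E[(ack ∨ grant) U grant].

Sat(ack ∨ grant) = {n1, n3, n4, n6}
E[(ack ∨ grant) U grant]: least fixpoint, start Z0 = Sat(grant) = {n1, n3, n4}, add states in Sat(ack ∨ grant) with some successor in Z. Already a fixed point.
Sat(E[(ack ∨ grant) U grant]) = {n1, n3, n4}
EF E[(ack ∨ grant) U grant]: least fixpoint, start Z0 = {n1, n3, n4}, add states with some successor in Z. Z1 = {n0, n1, n2, n3, n4, n5}; Z2 = {n0, n1, n2, n3, n4, n5, n7, n8}; fixed.
Sat(EF E[(ack ∨ grant) U grant]) = {n0, n1, n2, n3, n4, n5, n7, n8}
|Sat(EF E[(ack ∨ grant) U grant])| = |{n0, n1, n2, n3, n4, n5, n7, n8}| = 8.

8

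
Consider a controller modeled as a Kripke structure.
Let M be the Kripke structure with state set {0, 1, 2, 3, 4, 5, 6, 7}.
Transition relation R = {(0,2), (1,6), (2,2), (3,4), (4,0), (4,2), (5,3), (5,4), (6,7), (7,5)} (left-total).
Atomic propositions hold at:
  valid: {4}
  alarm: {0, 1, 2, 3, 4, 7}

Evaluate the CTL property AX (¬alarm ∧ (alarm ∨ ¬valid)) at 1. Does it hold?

Sat(¬alarm) = {5, 6}
Sat(¬valid) = {0, 1, 2, 3, 5, 6, 7}
Sat(alarm ∨ ¬valid) = {0, 1, 2, 3, 4, 5, 6, 7}
Sat(¬alarm ∧ (alarm ∨ ¬valid)) = {5, 6}
Sat(AX (¬alarm ∧ (alarm ∨ ¬valid))) = {s : every successor in {5, 6}} = {1, 7}
1 ∈ Sat(AX (¬alarm ∧ (alarm ∨ ¬valid))) = {1, 7}, so the formula holds at 1.

Yes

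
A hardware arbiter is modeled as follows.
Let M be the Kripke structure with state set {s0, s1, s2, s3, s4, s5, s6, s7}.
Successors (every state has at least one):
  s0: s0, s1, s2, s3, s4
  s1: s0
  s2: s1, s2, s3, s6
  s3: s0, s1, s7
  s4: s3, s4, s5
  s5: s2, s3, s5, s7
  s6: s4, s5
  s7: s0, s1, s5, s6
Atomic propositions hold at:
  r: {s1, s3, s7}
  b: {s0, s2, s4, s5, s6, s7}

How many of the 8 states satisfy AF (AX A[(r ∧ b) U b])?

2

Sat(r ∧ b) = {s7}
A[(r ∧ b) U b]: least fixpoint, start Z0 = Sat(b) = {s0, s2, s4, s5, s6, s7}, add states in Sat(r ∧ b) with every successor in Z. Already a fixed point.
Sat(A[(r ∧ b) U b]) = {s0, s2, s4, s5, s6, s7}
Sat(AX A[(r ∧ b) U b]) = {s : every successor in {s0, s2, s4, s5, s6, s7}} = {s1, s6}
AF (AX A[(r ∧ b) U b]): least fixpoint, start Z0 = {s1, s6}, add states with every successor in Z. Already a fixed point.
Sat(AF (AX A[(r ∧ b) U b])) = {s1, s6}
|Sat(AF (AX A[(r ∧ b) U b]))| = |{s1, s6}| = 2.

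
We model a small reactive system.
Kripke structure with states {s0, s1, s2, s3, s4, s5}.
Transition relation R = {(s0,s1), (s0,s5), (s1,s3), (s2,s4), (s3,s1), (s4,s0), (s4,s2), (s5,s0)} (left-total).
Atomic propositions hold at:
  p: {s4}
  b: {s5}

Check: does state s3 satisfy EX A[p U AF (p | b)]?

No

Sat(p | b) = {s4, s5}
AF (p | b): least fixpoint, start Z0 = {s4, s5}, add states with every successor in Z. Z1 = {s2, s4, s5}; fixed.
Sat(AF (p | b)) = {s2, s4, s5}
A[p U AF (p | b)]: least fixpoint, start Z0 = Sat(AF (p | b)) = {s2, s4, s5}, add states in Sat(p) with every successor in Z. Already a fixed point.
Sat(A[p U AF (p | b)]) = {s2, s4, s5}
Sat(EX A[p U AF (p | b)]) = {s : some successor in {s2, s4, s5}} = {s0, s2, s4}
s3 ∉ Sat(EX A[p U AF (p | b)]) = {s0, s2, s4}, so the formula does not hold at s3.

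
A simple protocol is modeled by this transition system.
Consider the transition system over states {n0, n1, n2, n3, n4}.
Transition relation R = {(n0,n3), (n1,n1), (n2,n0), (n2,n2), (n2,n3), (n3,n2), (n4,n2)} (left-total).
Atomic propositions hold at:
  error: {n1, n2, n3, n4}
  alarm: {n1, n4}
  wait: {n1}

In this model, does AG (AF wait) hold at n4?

AF wait: least fixpoint, start Z0 = {n1}, add states with every successor in Z. Already a fixed point.
Sat(AF wait) = {n1}
AG (AF wait): greatest fixpoint, start Z0 = {n1}, keep only states in Sat with every successor in Z. Already a fixed point.
Sat(AG (AF wait)) = {n1}
n4 ∉ Sat(AG (AF wait)) = {n1}, so the formula does not hold at n4.

No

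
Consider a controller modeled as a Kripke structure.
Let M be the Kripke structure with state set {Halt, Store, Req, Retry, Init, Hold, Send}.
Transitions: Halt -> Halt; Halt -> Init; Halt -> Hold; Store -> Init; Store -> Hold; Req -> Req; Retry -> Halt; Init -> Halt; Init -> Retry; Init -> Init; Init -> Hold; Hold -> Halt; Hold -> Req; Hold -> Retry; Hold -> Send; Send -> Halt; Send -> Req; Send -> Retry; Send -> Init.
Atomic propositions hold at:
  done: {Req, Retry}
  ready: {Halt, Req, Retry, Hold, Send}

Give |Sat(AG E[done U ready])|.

E[done U ready]: least fixpoint, start Z0 = Sat(ready) = {Halt, Req, Retry, Hold, Send}, add states in Sat(done) with some successor in Z. Already a fixed point.
Sat(E[done U ready]) = {Halt, Req, Retry, Hold, Send}
AG E[done U ready]: greatest fixpoint, start Z0 = {Halt, Req, Retry, Hold, Send}, keep only states in Sat with every successor in Z. Z1 = {Req, Retry, Hold}; Z2 = {Req}; fixed.
Sat(AG E[done U ready]) = {Req}
|Sat(AG E[done U ready])| = |{Req}| = 1.

1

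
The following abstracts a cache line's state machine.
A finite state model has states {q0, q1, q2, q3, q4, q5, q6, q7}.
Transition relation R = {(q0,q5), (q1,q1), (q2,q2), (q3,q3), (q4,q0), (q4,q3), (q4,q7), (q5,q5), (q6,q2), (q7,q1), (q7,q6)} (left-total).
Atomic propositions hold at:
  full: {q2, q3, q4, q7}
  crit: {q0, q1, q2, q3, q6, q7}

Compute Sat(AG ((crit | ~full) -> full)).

{q2, q3}

Sat(~full) = {q0, q1, q5, q6}
Sat(crit | ~full) = {q0, q1, q2, q3, q5, q6, q7}
Sat((crit | ~full) -> full) = {q2, q3, q4, q7}
AG ((crit | ~full) -> full): greatest fixpoint, start Z0 = {q2, q3, q4, q7}, keep only states in Sat with every successor in Z. Z1 = {q2, q3}; fixed.
Sat(AG ((crit | ~full) -> full)) = {q2, q3}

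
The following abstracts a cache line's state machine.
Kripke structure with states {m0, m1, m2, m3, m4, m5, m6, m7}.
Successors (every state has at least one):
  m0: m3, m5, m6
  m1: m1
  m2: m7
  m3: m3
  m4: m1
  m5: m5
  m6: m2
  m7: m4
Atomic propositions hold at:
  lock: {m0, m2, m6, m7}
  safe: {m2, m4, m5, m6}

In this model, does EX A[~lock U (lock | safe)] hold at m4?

No

Sat(~lock) = {m1, m3, m4, m5}
Sat(lock | safe) = {m0, m2, m4, m5, m6, m7}
A[~lock U (lock | safe)]: least fixpoint, start Z0 = Sat((lock | safe)) = {m0, m2, m4, m5, m6, m7}, add states in Sat(~lock) with every successor in Z. Already a fixed point.
Sat(A[~lock U (lock | safe)]) = {m0, m2, m4, m5, m6, m7}
Sat(EX A[~lock U (lock | safe)]) = {s : some successor in {m0, m2, m4, m5, m6, m7}} = {m0, m2, m5, m6, m7}
m4 ∉ Sat(EX A[~lock U (lock | safe)]) = {m0, m2, m5, m6, m7}, so the formula does not hold at m4.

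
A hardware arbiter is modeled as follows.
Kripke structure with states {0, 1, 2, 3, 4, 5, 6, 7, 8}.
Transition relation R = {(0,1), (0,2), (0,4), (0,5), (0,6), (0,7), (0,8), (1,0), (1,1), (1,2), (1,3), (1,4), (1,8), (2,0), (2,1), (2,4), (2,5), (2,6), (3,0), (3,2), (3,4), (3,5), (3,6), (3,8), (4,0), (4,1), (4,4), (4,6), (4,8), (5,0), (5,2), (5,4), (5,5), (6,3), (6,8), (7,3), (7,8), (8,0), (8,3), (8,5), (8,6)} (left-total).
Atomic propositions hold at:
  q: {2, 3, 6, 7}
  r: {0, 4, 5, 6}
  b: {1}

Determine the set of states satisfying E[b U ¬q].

{0, 1, 4, 5, 8}

Sat(¬q) = {0, 1, 4, 5, 8}
E[b U ¬q]: least fixpoint, start Z0 = Sat(¬q) = {0, 1, 4, 5, 8}, add states in Sat(b) with some successor in Z. Already a fixed point.
Sat(E[b U ¬q]) = {0, 1, 4, 5, 8}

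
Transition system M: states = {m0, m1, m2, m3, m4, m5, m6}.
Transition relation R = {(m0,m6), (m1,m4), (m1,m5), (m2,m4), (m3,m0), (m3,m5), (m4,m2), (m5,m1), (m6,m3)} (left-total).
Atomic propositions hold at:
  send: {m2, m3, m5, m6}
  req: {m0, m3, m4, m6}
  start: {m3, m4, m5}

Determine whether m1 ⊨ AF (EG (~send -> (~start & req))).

Sat(~send) = {m0, m1, m4}
Sat(~start) = {m0, m1, m2, m6}
Sat(~start & req) = {m0, m6}
Sat(~send -> (~start & req)) = {m0, m2, m3, m5, m6}
EG (~send -> (~start & req)): greatest fixpoint, start Z0 = {m0, m2, m3, m5, m6}, keep only states in Sat with some successor in Z. Z1 = {m0, m3, m6}; fixed.
Sat(EG (~send -> (~start & req))) = {m0, m3, m6}
AF (EG (~send -> (~start & req))): least fixpoint, start Z0 = {m0, m3, m6}, add states with every successor in Z. Already a fixed point.
Sat(AF (EG (~send -> (~start & req)))) = {m0, m3, m6}
m1 ∉ Sat(AF (EG (~send -> (~start & req)))) = {m0, m3, m6}, so the formula does not hold at m1.

No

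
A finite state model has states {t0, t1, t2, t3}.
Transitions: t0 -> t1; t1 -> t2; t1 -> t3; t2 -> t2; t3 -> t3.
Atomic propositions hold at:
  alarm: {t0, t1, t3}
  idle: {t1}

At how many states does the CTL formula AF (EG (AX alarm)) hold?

1

Sat(AX alarm) = {s : every successor in {t0, t1, t3}} = {t0, t3}
EG (AX alarm): greatest fixpoint, start Z0 = {t0, t3}, keep only states in Sat with some successor in Z. Z1 = {t3}; fixed.
Sat(EG (AX alarm)) = {t3}
AF (EG (AX alarm)): least fixpoint, start Z0 = {t3}, add states with every successor in Z. Already a fixed point.
Sat(AF (EG (AX alarm))) = {t3}
|Sat(AF (EG (AX alarm)))| = |{t3}| = 1.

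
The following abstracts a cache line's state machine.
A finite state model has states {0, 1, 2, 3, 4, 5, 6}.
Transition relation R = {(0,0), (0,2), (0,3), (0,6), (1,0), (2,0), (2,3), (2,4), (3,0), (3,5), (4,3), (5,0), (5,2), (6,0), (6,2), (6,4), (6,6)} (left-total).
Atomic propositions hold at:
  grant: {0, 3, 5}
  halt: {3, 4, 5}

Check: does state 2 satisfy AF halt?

No

AF halt: least fixpoint, start Z0 = {3, 4, 5}, add states with every successor in Z. Already a fixed point.
Sat(AF halt) = {3, 4, 5}
2 ∉ Sat(AF halt) = {3, 4, 5}, so the formula does not hold at 2.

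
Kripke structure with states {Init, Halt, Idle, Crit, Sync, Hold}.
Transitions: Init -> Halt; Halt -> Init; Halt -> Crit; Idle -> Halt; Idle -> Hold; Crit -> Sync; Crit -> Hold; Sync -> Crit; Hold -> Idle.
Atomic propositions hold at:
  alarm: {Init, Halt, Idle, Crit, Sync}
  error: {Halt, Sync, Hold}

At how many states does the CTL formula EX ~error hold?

Sat(~error) = {Init, Idle, Crit}
Sat(EX ~error) = {s : some successor in {Init, Idle, Crit}} = {Halt, Sync, Hold}
|Sat(EX ~error)| = |{Halt, Sync, Hold}| = 3.

3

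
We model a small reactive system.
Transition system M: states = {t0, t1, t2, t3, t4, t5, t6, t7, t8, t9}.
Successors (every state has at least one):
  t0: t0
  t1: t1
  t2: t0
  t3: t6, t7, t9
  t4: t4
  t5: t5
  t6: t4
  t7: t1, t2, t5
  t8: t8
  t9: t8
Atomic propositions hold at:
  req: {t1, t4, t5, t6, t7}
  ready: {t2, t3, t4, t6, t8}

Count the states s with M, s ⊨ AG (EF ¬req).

4

Sat(¬req) = {t0, t2, t3, t8, t9}
EF ¬req: least fixpoint, start Z0 = {t0, t2, t3, t8, t9}, add states with some successor in Z. Z1 = {t0, t2, t3, t7, t8, t9}; fixed.
Sat(EF ¬req) = {t0, t2, t3, t7, t8, t9}
AG (EF ¬req): greatest fixpoint, start Z0 = {t0, t2, t3, t7, t8, t9}, keep only states in Sat with every successor in Z. Z1 = {t0, t2, t8, t9}; fixed.
Sat(AG (EF ¬req)) = {t0, t2, t8, t9}
|Sat(AG (EF ¬req))| = |{t0, t2, t8, t9}| = 4.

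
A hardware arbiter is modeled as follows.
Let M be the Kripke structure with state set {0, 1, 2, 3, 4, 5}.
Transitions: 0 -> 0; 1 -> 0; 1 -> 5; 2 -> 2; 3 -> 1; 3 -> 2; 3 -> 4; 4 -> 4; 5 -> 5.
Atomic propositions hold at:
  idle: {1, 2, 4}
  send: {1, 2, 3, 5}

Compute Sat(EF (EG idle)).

EG idle: greatest fixpoint, start Z0 = {1, 2, 4}, keep only states in Sat with some successor in Z. Z1 = {2, 4}; fixed.
Sat(EG idle) = {2, 4}
EF (EG idle): least fixpoint, start Z0 = {2, 4}, add states with some successor in Z. Z1 = {2, 3, 4}; fixed.
Sat(EF (EG idle)) = {2, 3, 4}

{2, 3, 4}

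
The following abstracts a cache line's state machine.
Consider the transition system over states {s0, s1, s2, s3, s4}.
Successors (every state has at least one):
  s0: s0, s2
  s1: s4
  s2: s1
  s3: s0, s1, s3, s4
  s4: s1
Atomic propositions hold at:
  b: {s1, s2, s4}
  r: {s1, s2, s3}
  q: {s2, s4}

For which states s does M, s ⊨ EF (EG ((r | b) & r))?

Sat(r | b) = {s1, s2, s3, s4}
Sat((r | b) & r) = {s1, s2, s3}
EG ((r | b) & r): greatest fixpoint, start Z0 = {s1, s2, s3}, keep only states in Sat with some successor in Z. Z1 = {s2, s3}; Z2 = {s3}; fixed.
Sat(EG ((r | b) & r)) = {s3}
EF (EG ((r | b) & r)): least fixpoint, start Z0 = {s3}, add states with some successor in Z. Already a fixed point.
Sat(EF (EG ((r | b) & r))) = {s3}

{s3}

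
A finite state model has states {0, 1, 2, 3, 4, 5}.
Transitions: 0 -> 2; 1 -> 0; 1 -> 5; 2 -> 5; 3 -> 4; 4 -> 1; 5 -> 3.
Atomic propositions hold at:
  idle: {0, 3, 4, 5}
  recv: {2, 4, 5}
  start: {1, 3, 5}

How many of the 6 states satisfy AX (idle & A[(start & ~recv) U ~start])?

Sat(~recv) = {0, 1, 3}
Sat(start & ~recv) = {1, 3}
Sat(~start) = {0, 2, 4}
A[(start & ~recv) U ~start]: least fixpoint, start Z0 = Sat(~start) = {0, 2, 4}, add states in Sat(start & ~recv) with every successor in Z. Z1 = {0, 2, 3, 4}; fixed.
Sat(A[(start & ~recv) U ~start]) = {0, 2, 3, 4}
Sat(idle & A[(start & ~recv) U ~start]) = {0, 3, 4}
Sat(AX (idle & A[(start & ~recv) U ~start])) = {s : every successor in {0, 3, 4}} = {3, 5}
|Sat(AX (idle & A[(start & ~recv) U ~start]))| = |{3, 5}| = 2.

2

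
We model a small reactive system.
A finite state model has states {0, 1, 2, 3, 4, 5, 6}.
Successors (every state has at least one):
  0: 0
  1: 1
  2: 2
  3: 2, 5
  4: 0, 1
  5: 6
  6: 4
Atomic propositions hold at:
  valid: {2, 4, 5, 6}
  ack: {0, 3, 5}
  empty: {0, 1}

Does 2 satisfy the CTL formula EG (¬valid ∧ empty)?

Sat(¬valid) = {0, 1, 3}
Sat(¬valid ∧ empty) = {0, 1}
EG (¬valid ∧ empty): greatest fixpoint, start Z0 = {0, 1}, keep only states in Sat with some successor in Z. Already a fixed point.
Sat(EG (¬valid ∧ empty)) = {0, 1}
2 ∉ Sat(EG (¬valid ∧ empty)) = {0, 1}, so the formula does not hold at 2.

No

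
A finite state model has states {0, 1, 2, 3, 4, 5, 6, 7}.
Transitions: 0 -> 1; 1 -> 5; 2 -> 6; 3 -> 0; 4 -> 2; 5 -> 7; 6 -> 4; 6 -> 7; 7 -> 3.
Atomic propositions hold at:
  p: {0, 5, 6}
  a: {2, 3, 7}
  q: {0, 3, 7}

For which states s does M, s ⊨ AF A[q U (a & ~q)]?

Sat(~q) = {1, 2, 4, 5, 6}
Sat(a & ~q) = {2}
A[q U (a & ~q)]: least fixpoint, start Z0 = Sat((a & ~q)) = {2}, add states in Sat(q) with every successor in Z. Already a fixed point.
Sat(A[q U (a & ~q)]) = {2}
AF A[q U (a & ~q)]: least fixpoint, start Z0 = {2}, add states with every successor in Z. Z1 = {2, 4}; fixed.
Sat(AF A[q U (a & ~q)]) = {2, 4}

{2, 4}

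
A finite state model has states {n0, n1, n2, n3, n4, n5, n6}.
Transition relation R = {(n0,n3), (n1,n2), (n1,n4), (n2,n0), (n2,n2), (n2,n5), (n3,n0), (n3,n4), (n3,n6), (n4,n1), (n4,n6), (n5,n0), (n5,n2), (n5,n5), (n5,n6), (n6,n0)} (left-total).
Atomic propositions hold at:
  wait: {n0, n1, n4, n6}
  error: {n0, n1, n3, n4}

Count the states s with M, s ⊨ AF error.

5

AF error: least fixpoint, start Z0 = {n0, n1, n3, n4}, add states with every successor in Z. Z1 = {n0, n1, n3, n4, n6}; fixed.
Sat(AF error) = {n0, n1, n3, n4, n6}
|Sat(AF error)| = |{n0, n1, n3, n4, n6}| = 5.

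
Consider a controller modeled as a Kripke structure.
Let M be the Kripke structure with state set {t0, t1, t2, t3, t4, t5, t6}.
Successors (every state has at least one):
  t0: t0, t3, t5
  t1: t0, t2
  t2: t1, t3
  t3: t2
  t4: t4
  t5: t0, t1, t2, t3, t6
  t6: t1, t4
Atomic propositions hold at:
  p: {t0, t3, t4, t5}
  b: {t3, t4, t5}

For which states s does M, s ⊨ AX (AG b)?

{t4}

AG b: greatest fixpoint, start Z0 = {t3, t4, t5}, keep only states in Sat with every successor in Z. Z1 = {t4}; fixed.
Sat(AG b) = {t4}
Sat(AX (AG b)) = {s : every successor in {t4}} = {t4}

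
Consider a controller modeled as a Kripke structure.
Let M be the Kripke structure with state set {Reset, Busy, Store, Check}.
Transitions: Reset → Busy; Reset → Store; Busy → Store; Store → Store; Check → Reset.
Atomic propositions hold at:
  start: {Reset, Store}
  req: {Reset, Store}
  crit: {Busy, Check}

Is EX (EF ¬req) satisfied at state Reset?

Sat(¬req) = {Busy, Check}
EF ¬req: least fixpoint, start Z0 = {Busy, Check}, add states with some successor in Z. Z1 = {Reset, Busy, Check}; fixed.
Sat(EF ¬req) = {Reset, Busy, Check}
Sat(EX (EF ¬req)) = {s : some successor in {Reset, Busy, Check}} = {Reset, Check}
Reset ∈ Sat(EX (EF ¬req)) = {Reset, Check}, so the formula holds at Reset.

Yes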